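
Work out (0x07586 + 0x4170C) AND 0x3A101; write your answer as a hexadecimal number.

Add column by column in base 16, right to left:
  6+C = 2 carry 1
  8+0+1 = 9
  5+7 = C
  7+1 = 8
  0+4 = 4
Sum = 0x48C92; now AND with 0x3A101:
  4&3=0, 8&A=8, C&1=0, 9&0=0, 2&1=0

0x8000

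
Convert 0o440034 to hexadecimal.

Each octal digit is 3 bits: 4=100 4=100 0=000 0=000 3=011 4=100.
Group the bits into nibbles: 0010 0100 0000 0001 1100 → 2401C.

0x2401C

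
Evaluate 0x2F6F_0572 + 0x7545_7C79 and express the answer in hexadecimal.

Add column by column in base 16, right to left:
  2+9 = B
  7+7 = E
  5+C = 1 carry 1
  0+7+1 = 8
  F+5 = 4 carry 1
  6+4+1 = B
  F+5 = 4 carry 1
  2+7+1 = A

0xA4B481EB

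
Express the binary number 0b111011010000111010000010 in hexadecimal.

Group the bits into nibbles: 1110 1101 0000 1110 1000 0010 → ED0E82.

0xED0E82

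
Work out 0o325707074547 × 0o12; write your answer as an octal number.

Multiply each base-8 digit by 10, carrying:
  7×10 = 70 → write 6 carry 8
  4×10+8 = 48 → write 0 carry 6
  5×10+6 = 56 → write 0 carry 7
  4×10+7 = 47 → write 7 carry 5
  7×10+5 = 75 → write 3 carry 9
  0×10+9 = 9 → write 1 carry 1
  7×10+1 = 71 → write 7 carry 8
  0×10+8 = 8 → write 0 carry 1
  7×10+1 = 71 → write 7 carry 8
  5×10+8 = 58 → write 2 carry 7
  2×10+7 = 27 → write 3 carry 3
  3×10+3 = 33 → write 1 carry 4
  remaining carry: 4

0o4132707137006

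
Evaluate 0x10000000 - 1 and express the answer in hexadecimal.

0xFFFFFFF

The trailing 7 digits are 0, so subtracting 1 borrows through: they become F and the next digit up decrements.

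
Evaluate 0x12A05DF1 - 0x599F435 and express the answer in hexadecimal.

0xD0669BC

Subtract column by column in base 16:
  1-5 → C (borrow)
  F-3-1 → B
  D-4 → 9
  5-F → 6 (borrow)
  0-9-1 → 6 (borrow)
  A-9-1 → 0
  2-5 → D (borrow)
  1-0-1 → 0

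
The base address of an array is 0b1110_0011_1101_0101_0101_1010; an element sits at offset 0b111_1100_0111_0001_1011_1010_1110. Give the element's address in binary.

Add column by column in base 2, right to left:
  0+0 = 0
  1+1 = 0 carry 1
  0+1+1 = 0 carry 1
  1+1+1 = 1 carry 1
  1+0+1 = 0 carry 1
  0+1+1 = 0 carry 1
  1+0+1 = 0 carry 1
  0+1+1 = 0 carry 1
  1+1+1 = 1 carry 1
  0+1+1 = 0 carry 1
  1+0+1 = 0 carry 1
  0+1+1 = 0 carry 1
  1+1+1 = 1 carry 1
  0+0+1 = 1
  1+0 = 1
  1+0 = 1
  1+1 = 0 carry 1
  1+1+1 = 1 carry 1
  0+1+1 = 0 carry 1
  0+0+1 = 1
  0+0 = 0
  1+0 = 1
  1+1 = 0 carry 1
  1+1+1 = 1 carry 1
  0+1+1 = 0 carry 1
  0+1+1 = 0 carry 1
  0+1+1 = 0 carry 1
  final carry 1

0b1000101010101111000100001000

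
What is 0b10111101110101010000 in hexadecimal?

0xbdd50

Group the bits into nibbles: 1011 1101 1101 0101 0000 → bdd50.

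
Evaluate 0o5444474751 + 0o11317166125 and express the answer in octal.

0o16763663076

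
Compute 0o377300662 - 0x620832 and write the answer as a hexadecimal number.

0x39B7980

0o377300662 = 0x3FD81B2 in hexadecimal.
Subtract column by column in base 16:
  2-2 → 0
  B-3 → 8
  1-8 → 9 (borrow)
  8-0-1 → 7
  D-2 → B
  F-6 → 9
  3-0 → 3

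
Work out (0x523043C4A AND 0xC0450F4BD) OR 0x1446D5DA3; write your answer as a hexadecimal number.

0x523043C4A AND 0xC0450F4BD = 0x400003408.
Then OR with 0x1446D5DA3.

0x5446D7DAB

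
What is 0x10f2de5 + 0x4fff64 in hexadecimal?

0x15f2d49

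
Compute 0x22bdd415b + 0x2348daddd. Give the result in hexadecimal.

0x4606aef38

Add column by column in base 16, right to left:
  b+d = 8 carry 1
  5+d+1 = 3 carry 1
  1+d+1 = f
  4+a = e
  d+d = a carry 1
  d+8+1 = 6 carry 1
  b+4+1 = 0 carry 1
  2+3+1 = 6
  2+2 = 4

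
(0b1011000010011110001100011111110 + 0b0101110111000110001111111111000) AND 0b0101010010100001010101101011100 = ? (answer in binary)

Add column by column in base 2, right to left:
  0+0 = 0
  1+0 = 1
  1+0 = 1
  1+1 = 0 carry 1
  1+1+1 = 1 carry 1
  1+1+1 = 1 carry 1
  1+1+1 = 1 carry 1
  1+1+1 = 1 carry 1
  0+1+1 = 0 carry 1
  0+1+1 = 0 carry 1
  0+1+1 = 0 carry 1
  1+1+1 = 1 carry 1
  1+1+1 = 1 carry 1
  0+0+1 = 1
  0+0 = 0
  0+0 = 0
  1+1 = 0 carry 1
  1+1+1 = 1 carry 1
  1+0+1 = 0 carry 1
  1+0+1 = 0 carry 1
  0+0+1 = 1
  0+1 = 1
  1+1 = 0 carry 1
  0+1+1 = 0 carry 1
  0+0+1 = 1
  0+1 = 1
  0+1 = 1
  1+1 = 0 carry 1
  1+0+1 = 0 carry 1
  0+1+1 = 0 carry 1
  1+0+1 = 0 carry 1
  final carry 1
Sum = 0b10000111001100100011100011110110; now AND with 0b0101010010100001010101101011100:
  10000111001100100011100011110110
& 00101010010100001010101101011100
= 00000010000100000010100001010100

0b10000100000010100001010100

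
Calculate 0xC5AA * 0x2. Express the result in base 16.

0x18B54

Multiply each base-16 digit by 2, carrying:
  A×2 = 20 → write 4 carry 1
  A×2+1 = 21 → write 5 carry 1
  5×2+1 = 11 → write B
  C×2 = 24 → write 8 carry 1
  remaining carry: 1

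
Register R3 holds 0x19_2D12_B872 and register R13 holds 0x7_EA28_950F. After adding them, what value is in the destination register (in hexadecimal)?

0x21173B4D81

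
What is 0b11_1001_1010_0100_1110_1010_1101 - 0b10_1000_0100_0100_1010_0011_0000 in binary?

Subtract column by column in base 2:
  1-0 → 1
  0-0 → 0
  1-0 → 1
  1-0 → 1
  0-1 → 1 (borrow)
  1-1-1 → 1 (borrow)
  0-0-1 → 1 (borrow)
  1-0-1 → 0
  0-0 → 0
  1-1 → 0
  1-0 → 1
  1-1 → 0
  0-0 → 0
  0-0 → 0
  1-1 → 0
  0-0 → 0
  0-0 → 0
  1-0 → 1
  0-1 → 1 (borrow)
  1-0-1 → 0
  1-0 → 1
  0-0 → 0
  0-0 → 0
  1-1 → 0
  1-0 → 1
  1-1 → 0

0b1000101100000010001111101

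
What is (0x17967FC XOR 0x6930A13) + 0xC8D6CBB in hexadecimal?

0x1477DAAA

First 0x17967FC XOR 0x6930A13 = 0x7EA6DEF.
Add column by column in base 16, right to left:
  F+B = A carry 1
  E+B+1 = A carry 1
  D+C+1 = A carry 1
  6+6+1 = D
  A+D = 7 carry 1
  E+8+1 = 7 carry 1
  7+C+1 = 4 carry 1
  final carry 1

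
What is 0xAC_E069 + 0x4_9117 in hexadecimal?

0xB17180

Add column by column in base 16, right to left:
  9+7 = 0 carry 1
  6+1+1 = 8
  0+1 = 1
  E+9 = 7 carry 1
  C+4+1 = 1 carry 1
  A+0+1 = B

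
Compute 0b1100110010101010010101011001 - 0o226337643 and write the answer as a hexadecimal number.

0xA70E5B6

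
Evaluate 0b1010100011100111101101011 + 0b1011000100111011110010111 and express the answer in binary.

0b10101101000100011100000010

Add column by column in base 2, right to left:
  1+1 = 0 carry 1
  1+1+1 = 1 carry 1
  0+1+1 = 0 carry 1
  1+0+1 = 0 carry 1
  0+1+1 = 0 carry 1
  1+0+1 = 0 carry 1
  1+0+1 = 0 carry 1
  0+1+1 = 0 carry 1
  1+1+1 = 1 carry 1
  1+1+1 = 1 carry 1
  1+1+1 = 1 carry 1
  1+0+1 = 0 carry 1
  0+1+1 = 0 carry 1
  0+1+1 = 0 carry 1
  1+1+1 = 1 carry 1
  1+0+1 = 0 carry 1
  1+0+1 = 0 carry 1
  0+1+1 = 0 carry 1
  0+0+1 = 1
  0+0 = 0
  1+0 = 1
  0+1 = 1
  1+1 = 0 carry 1
  0+0+1 = 1
  1+1 = 0 carry 1
  final carry 1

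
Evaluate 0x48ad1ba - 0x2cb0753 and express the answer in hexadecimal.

Subtract column by column in base 16:
  a-3 → 7
  b-5 → 6
  1-7 → a (borrow)
  d-0-1 → c
  a-b → f (borrow)
  8-c-1 → b (borrow)
  4-2-1 → 1

0x1bfca67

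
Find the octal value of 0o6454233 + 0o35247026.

0o43723261

Add column by column in base 8, right to left:
  3+6 = 1 carry 1
  3+2+1 = 6
  2+0 = 2
  4+7 = 3 carry 1
  5+4+1 = 2 carry 1
  4+2+1 = 7
  6+5 = 3 carry 1
  0+3+1 = 4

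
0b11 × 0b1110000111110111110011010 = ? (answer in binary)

0b101010010111100111011001110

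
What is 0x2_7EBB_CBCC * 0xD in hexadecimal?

0x206F89595C

Multiply each base-16 digit by 13, carrying:
  C×13 = 156 → write C carry 9
  C×13+9 = 165 → write 5 carry 10
  B×13+10 = 153 → write 9 carry 9
  C×13+9 = 165 → write 5 carry 10
  B×13+10 = 153 → write 9 carry 9
  B×13+9 = 152 → write 8 carry 9
  E×13+9 = 191 → write F carry 11
  7×13+11 = 102 → write 6 carry 6
  2×13+6 = 32 → write 0 carry 2
  remaining carry: 2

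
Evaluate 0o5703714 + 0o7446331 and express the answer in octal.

Add column by column in base 8, right to left:
  4+1 = 5
  1+3 = 4
  7+3 = 2 carry 1
  3+6+1 = 2 carry 1
  0+4+1 = 5
  7+4 = 3 carry 1
  5+7+1 = 5 carry 1
  final carry 1

0o15352245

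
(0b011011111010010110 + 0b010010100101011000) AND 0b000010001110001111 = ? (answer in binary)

0b10001110001110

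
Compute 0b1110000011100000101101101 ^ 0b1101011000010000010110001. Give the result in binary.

0b0011011011110000111011100

XOR bit by bit (1 where the bits differ):
  1110000011100000101101101
^ 1101011000010000010110001
= 0011011011110000111011100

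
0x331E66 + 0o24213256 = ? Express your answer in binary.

0x331E66 = 0b1100110001111001100110 in binary.
0o24213256 = 0b10100010001011010101110 in binary.
Add column by column in base 2, right to left:
  0+0 = 0
  1+1 = 0 carry 1
  1+1+1 = 1 carry 1
  0+1+1 = 0 carry 1
  0+0+1 = 1
  1+1 = 0 carry 1
  1+0+1 = 0 carry 1
  0+1+1 = 0 carry 1
  0+0+1 = 1
  1+1 = 0 carry 1
  1+1+1 = 1 carry 1
  1+0+1 = 0 carry 1
  1+1+1 = 1 carry 1
  0+0+1 = 1
  0+0 = 0
  0+0 = 0
  1+1 = 0 carry 1
  1+0+1 = 0 carry 1
  0+0+1 = 1
  0+0 = 0
  1+1 = 0 carry 1
  1+0+1 = 0 carry 1
  0+1+1 = 0 carry 1
  final carry 1

0b100001000011010100010100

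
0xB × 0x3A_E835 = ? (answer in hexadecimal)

0x287FA47

Multiply each base-16 digit by 11, carrying:
  5×11 = 55 → write 7 carry 3
  3×11+3 = 36 → write 4 carry 2
  8×11+2 = 90 → write A carry 5
  E×11+5 = 159 → write F carry 9
  A×11+9 = 119 → write 7 carry 7
  3×11+7 = 40 → write 8 carry 2
  remaining carry: 2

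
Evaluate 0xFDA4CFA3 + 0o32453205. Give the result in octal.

0o37603623050

0xFDA4CFA3 = 0o37551147643 in octal.
Add column by column in base 8, right to left:
  3+5 = 0 carry 1
  4+0+1 = 5
  6+2 = 0 carry 1
  7+3+1 = 3 carry 1
  4+5+1 = 2 carry 1
  1+4+1 = 6
  1+2 = 3
  5+3 = 0 carry 1
  5+0+1 = 6
  7+0 = 7
  3+0 = 3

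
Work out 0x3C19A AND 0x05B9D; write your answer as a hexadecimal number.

0x04198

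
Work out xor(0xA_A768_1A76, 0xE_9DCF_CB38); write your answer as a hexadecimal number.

XOR each hex digit independently (no carries):
  A^E=4, A^9=3, 7^D=A, 6^C=A, 8^F=7, 1^C=D, A^B=1, 7^3=4, 6^8=E

0x43AA7D14E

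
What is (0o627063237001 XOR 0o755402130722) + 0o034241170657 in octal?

0o226722500602

First 0o627063237001 XOR 0o755402130722 = 0o172461307723.
Add column by column in base 8, right to left:
  3+7 = 2 carry 1
  2+5+1 = 0 carry 1
  7+6+1 = 6 carry 1
  7+0+1 = 0 carry 1
  0+7+1 = 0 carry 1
  3+1+1 = 5
  1+1 = 2
  6+4 = 2 carry 1
  4+2+1 = 7
  2+4 = 6
  7+3 = 2 carry 1
  1+0+1 = 2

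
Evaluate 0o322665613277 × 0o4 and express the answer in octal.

Multiply each base-8 digit by 4, carrying:
  7×4 = 28 → write 4 carry 3
  7×4+3 = 31 → write 7 carry 3
  2×4+3 = 11 → write 3 carry 1
  3×4+1 = 13 → write 5 carry 1
  1×4+1 = 5 → write 5
  6×4 = 24 → write 0 carry 3
  5×4+3 = 23 → write 7 carry 2
  6×4+2 = 26 → write 2 carry 3
  6×4+3 = 27 → write 3 carry 3
  2×4+3 = 11 → write 3 carry 1
  2×4+1 = 9 → write 1 carry 1
  3×4+1 = 13 → write 5 carry 1
  remaining carry: 1

0o1513327055374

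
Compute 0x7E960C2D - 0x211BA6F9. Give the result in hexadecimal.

0x5D7A6534

Subtract column by column in base 16:
  D-9 → 4
  2-F → 3 (borrow)
  C-6-1 → 5
  0-A → 6 (borrow)
  6-B-1 → A (borrow)
  9-1-1 → 7
  E-1 → D
  7-2 → 5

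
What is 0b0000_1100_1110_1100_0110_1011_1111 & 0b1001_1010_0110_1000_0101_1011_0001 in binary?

0b0000100001101000010010110001

AND bit by bit (1 only where both bits are 1):
  0000110011101100011010111111
& 1001101001101000010110110001
= 0000100001101000010010110001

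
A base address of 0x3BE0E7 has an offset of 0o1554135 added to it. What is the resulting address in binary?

0x3BE0E7 = 0b1110111110000011100111 in binary.
0o1554135 = 0b1101101100001011101 in binary.
Add column by column in base 2, right to left:
  1+1 = 0 carry 1
  1+0+1 = 0 carry 1
  1+1+1 = 1 carry 1
  0+1+1 = 0 carry 1
  0+1+1 = 0 carry 1
  1+0+1 = 0 carry 1
  1+1+1 = 1 carry 1
  1+0+1 = 0 carry 1
  0+0+1 = 1
  0+0 = 0
  0+0 = 0
  0+1 = 1
  0+1 = 1
  1+0 = 1
  1+1 = 0 carry 1
  1+1+1 = 1 carry 1
  1+0+1 = 0 carry 1
  1+1+1 = 1 carry 1
  0+1+1 = 0 carry 1
  1+0+1 = 0 carry 1
  1+0+1 = 0 carry 1
  1+0+1 = 0 carry 1
  final carry 1

0b10000101011100101000100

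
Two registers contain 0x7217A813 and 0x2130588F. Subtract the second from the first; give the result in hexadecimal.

0x50E74F84

Subtract column by column in base 16:
  3-F → 4 (borrow)
  1-8-1 → 8 (borrow)
  8-8-1 → F (borrow)
  A-5-1 → 4
  7-0 → 7
  1-3 → E (borrow)
  2-1-1 → 0
  7-2 → 5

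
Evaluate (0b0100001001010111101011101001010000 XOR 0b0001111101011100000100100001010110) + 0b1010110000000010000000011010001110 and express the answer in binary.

0b10000100100001101101111100010010100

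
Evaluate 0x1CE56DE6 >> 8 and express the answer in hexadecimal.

0x1CE56D

Shifting right by 8 bits = 2 hex digits: drop the last 2.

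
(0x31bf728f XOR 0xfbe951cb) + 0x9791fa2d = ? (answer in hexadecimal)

First 0x31bf728f XOR 0xfbe951cb = 0xca562344.
Add column by column in base 16, right to left:
  4+d = 1 carry 1
  4+2+1 = 7
  3+a = d
  2+f = 1 carry 1
  6+1+1 = 8
  5+9 = e
  a+7 = 1 carry 1
  c+9+1 = 6 carry 1
  final carry 1

0x161e81d71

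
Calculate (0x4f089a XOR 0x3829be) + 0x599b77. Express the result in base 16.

First 0x4f089a XOR 0x3829be = 0x772124.
Add column by column in base 16, right to left:
  4+7 = b
  2+7 = 9
  1+b = c
  2+9 = b
  7+9 = 0 carry 1
  7+5+1 = d

0xd0bc9b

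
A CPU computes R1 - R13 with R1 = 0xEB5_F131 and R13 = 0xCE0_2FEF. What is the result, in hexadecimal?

0x1D5C142

Subtract column by column in base 16:
  1-F → 2 (borrow)
  3-E-1 → 4 (borrow)
  1-F-1 → 1 (borrow)
  F-2-1 → C
  5-0 → 5
  B-E → D (borrow)
  E-C-1 → 1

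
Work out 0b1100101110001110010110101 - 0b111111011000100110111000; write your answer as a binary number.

0b100110011001001011111101

Subtract column by column in base 2:
  1-0 → 1
  0-0 → 0
  1-0 → 1
  0-1 → 1 (borrow)
  1-1-1 → 1 (borrow)
  1-1-1 → 1 (borrow)
  0-0-1 → 1 (borrow)
  1-1-1 → 1 (borrow)
  0-1-1 → 0 (borrow)
  0-0-1 → 1 (borrow)
  1-0-1 → 0
  1-1 → 0
  1-0 → 1
  0-0 → 0
  0-0 → 0
  0-1 → 1 (borrow)
  1-1-1 → 1 (borrow)
  1-0-1 → 0
  1-1 → 0
  0-1 → 1 (borrow)
  1-1-1 → 1 (borrow)
  0-1-1 → 0 (borrow)
  0-1-1 → 0 (borrow)
  1-1-1 → 1 (borrow)
  1-0-1 → 0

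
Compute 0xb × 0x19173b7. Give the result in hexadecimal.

Multiply each base-16 digit by 11, carrying:
  7×11 = 77 → write d carry 4
  b×11+4 = 125 → write d carry 7
  3×11+7 = 40 → write 8 carry 2
  7×11+2 = 79 → write f carry 4
  1×11+4 = 15 → write f
  9×11 = 99 → write 3 carry 6
  1×11+6 = 17 → write 1 carry 1
  remaining carry: 1

0x113ff8dd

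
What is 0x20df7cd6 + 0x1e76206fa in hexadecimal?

0x2084183d0

Add column by column in base 16, right to left:
  6+a = 0 carry 1
  d+f+1 = d carry 1
  c+6+1 = 3 carry 1
  7+0+1 = 8
  f+2 = 1 carry 1
  d+6+1 = 4 carry 1
  0+7+1 = 8
  2+e = 0 carry 1
  0+1+1 = 2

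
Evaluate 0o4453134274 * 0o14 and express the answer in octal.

Multiply each base-8 digit by 12, carrying:
  4×12 = 48 → write 0 carry 6
  7×12+6 = 90 → write 2 carry 11
  2×12+11 = 35 → write 3 carry 4
  4×12+4 = 52 → write 4 carry 6
  3×12+6 = 42 → write 2 carry 5
  1×12+5 = 17 → write 1 carry 2
  3×12+2 = 38 → write 6 carry 4
  5×12+4 = 64 → write 0 carry 8
  4×12+8 = 56 → write 0 carry 7
  4×12+7 = 55 → write 7 carry 6
  remaining carry: 6

0o67006124320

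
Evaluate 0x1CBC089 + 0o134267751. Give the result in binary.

0b11001111010011000001110010

0x1CBC089 = 0b1110010111100000010001001 in binary.
0o134267751 = 0b1011100010110111111101001 in binary.
Add column by column in base 2, right to left:
  1+1 = 0 carry 1
  0+0+1 = 1
  0+0 = 0
  1+1 = 0 carry 1
  0+0+1 = 1
  0+1 = 1
  0+1 = 1
  1+1 = 0 carry 1
  0+1+1 = 0 carry 1
  0+1+1 = 0 carry 1
  0+1+1 = 0 carry 1
  0+1+1 = 0 carry 1
  0+0+1 = 1
  0+1 = 1
  1+1 = 0 carry 1
  1+0+1 = 0 carry 1
  1+1+1 = 1 carry 1
  1+0+1 = 0 carry 1
  0+0+1 = 1
  1+0 = 1
  0+1 = 1
  0+1 = 1
  1+1 = 0 carry 1
  1+0+1 = 0 carry 1
  1+1+1 = 1 carry 1
  final carry 1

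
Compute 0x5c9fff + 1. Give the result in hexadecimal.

0x5ca000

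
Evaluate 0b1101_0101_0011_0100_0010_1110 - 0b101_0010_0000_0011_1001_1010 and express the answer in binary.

0b100000110011000010010100

Subtract column by column in base 2:
  0-0 → 0
  1-1 → 0
  1-0 → 1
  1-1 → 0
  0-1 → 1 (borrow)
  1-0-1 → 0
  0-0 → 0
  0-1 → 1 (borrow)
  0-1-1 → 0 (borrow)
  0-1-1 → 0 (borrow)
  1-0-1 → 0
  0-0 → 0
  1-0 → 1
  1-0 → 1
  0-0 → 0
  0-0 → 0
  1-0 → 1
  0-1 → 1 (borrow)
  1-0-1 → 0
  0-0 → 0
  1-1 → 0
  0-0 → 0
  1-1 → 0
  1-0 → 1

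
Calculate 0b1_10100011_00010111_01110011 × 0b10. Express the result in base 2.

Multiply each base-2 digit by 2, carrying:
  1×2 = 2 → write 0 carry 1
  1×2+1 = 3 → write 1 carry 1
  0×2+1 = 1 → write 1
  0×2 = 0 → write 0
  1×2 = 2 → write 0 carry 1
  1×2+1 = 3 → write 1 carry 1
  1×2+1 = 3 → write 1 carry 1
  0×2+1 = 1 → write 1
  1×2 = 2 → write 0 carry 1
  1×2+1 = 3 → write 1 carry 1
  1×2+1 = 3 → write 1 carry 1
  0×2+1 = 1 → write 1
  1×2 = 2 → write 0 carry 1
  0×2+1 = 1 → write 1
  0×2 = 0 → write 0
  0×2 = 0 → write 0
  1×2 = 2 → write 0 carry 1
  1×2+1 = 3 → write 1 carry 1
  0×2+1 = 1 → write 1
  0×2 = 0 → write 0
  0×2 = 0 → write 0
  1×2 = 2 → write 0 carry 1
  0×2+1 = 1 → write 1
  1×2 = 2 → write 0 carry 1
  1×2+1 = 3 → write 1 carry 1
  remaining carry: 1

0b11010001100010111011100110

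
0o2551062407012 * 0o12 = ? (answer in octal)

0o33032771106144

Multiply each base-8 digit by 10, carrying:
  2×10 = 20 → write 4 carry 2
  1×10+2 = 12 → write 4 carry 1
  0×10+1 = 1 → write 1
  7×10 = 70 → write 6 carry 8
  0×10+8 = 8 → write 0 carry 1
  4×10+1 = 41 → write 1 carry 5
  2×10+5 = 25 → write 1 carry 3
  6×10+3 = 63 → write 7 carry 7
  0×10+7 = 7 → write 7
  1×10 = 10 → write 2 carry 1
  5×10+1 = 51 → write 3 carry 6
  5×10+6 = 56 → write 0 carry 7
  2×10+7 = 27 → write 3 carry 3
  remaining carry: 3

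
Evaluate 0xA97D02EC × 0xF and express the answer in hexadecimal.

0x9EE532BD4

Multiply each base-16 digit by 15, carrying:
  C×15 = 180 → write 4 carry 11
  E×15+11 = 221 → write D carry 13
  2×15+13 = 43 → write B carry 2
  0×15+2 = 2 → write 2
  D×15 = 195 → write 3 carry 12
  7×15+12 = 117 → write 5 carry 7
  9×15+7 = 142 → write E carry 8
  A×15+8 = 158 → write E carry 9
  remaining carry: 9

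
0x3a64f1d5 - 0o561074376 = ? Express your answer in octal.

0o6450074327

0x3a64f1d5 = 0o7231170725 in octal.
Subtract column by column in base 8:
  5-6 → 7 (borrow)
  2-7-1 → 2 (borrow)
  7-3-1 → 3
  0-4 → 4 (borrow)
  7-7-1 → 7 (borrow)
  1-0-1 → 0
  1-1 → 0
  3-6 → 5 (borrow)
  2-5-1 → 4 (borrow)
  7-0-1 → 6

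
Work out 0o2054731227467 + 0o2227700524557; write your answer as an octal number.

0o4304631754246

Add column by column in base 8, right to left:
  7+7 = 6 carry 1
  6+5+1 = 4 carry 1
  4+5+1 = 2 carry 1
  7+4+1 = 4 carry 1
  2+2+1 = 5
  2+5 = 7
  1+0 = 1
  3+0 = 3
  7+7 = 6 carry 1
  4+7+1 = 4 carry 1
  5+2+1 = 0 carry 1
  0+2+1 = 3
  2+2 = 4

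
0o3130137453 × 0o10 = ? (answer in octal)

Multiply each base-8 digit by 8, carrying:
  3×8 = 24 → write 0 carry 3
  5×8+3 = 43 → write 3 carry 5
  4×8+5 = 37 → write 5 carry 4
  7×8+4 = 60 → write 4 carry 7
  3×8+7 = 31 → write 7 carry 3
  1×8+3 = 11 → write 3 carry 1
  0×8+1 = 1 → write 1
  3×8 = 24 → write 0 carry 3
  1×8+3 = 11 → write 3 carry 1
  3×8+1 = 25 → write 1 carry 3
  remaining carry: 3

0o31301374530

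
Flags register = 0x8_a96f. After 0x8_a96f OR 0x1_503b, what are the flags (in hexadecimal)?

0x9f97f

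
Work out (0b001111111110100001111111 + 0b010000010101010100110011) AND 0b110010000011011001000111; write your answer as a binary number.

0b100000000011010000000010

Add column by column in base 2, right to left:
  1+1 = 0 carry 1
  1+1+1 = 1 carry 1
  1+0+1 = 0 carry 1
  1+0+1 = 0 carry 1
  1+1+1 = 1 carry 1
  1+1+1 = 1 carry 1
  1+0+1 = 0 carry 1
  0+0+1 = 1
  0+1 = 1
  0+0 = 0
  0+1 = 1
  1+0 = 1
  0+1 = 1
  1+0 = 1
  1+1 = 0 carry 1
  1+0+1 = 0 carry 1
  1+1+1 = 1 carry 1
  1+0+1 = 0 carry 1
  1+0+1 = 0 carry 1
  1+0+1 = 0 carry 1
  1+0+1 = 0 carry 1
  1+0+1 = 0 carry 1
  0+1+1 = 0 carry 1
  final carry 1
Sum = 0b100000010011110110110010; now AND with 0b110010000011011001000111:
  100000010011110110110010
& 110010000011011001000111
= 100000000011010000000010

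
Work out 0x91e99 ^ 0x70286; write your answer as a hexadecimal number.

0xe1c1f

XOR each hex digit independently (no carries):
  9^7=e, 1^0=1, e^2=c, 9^8=1, 9^6=f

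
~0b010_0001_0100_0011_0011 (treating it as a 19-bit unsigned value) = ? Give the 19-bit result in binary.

Invert each bit: 0100001010000110011 → 1011110101111001100.

0b1011110101111001100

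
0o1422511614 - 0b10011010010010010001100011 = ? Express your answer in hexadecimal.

0o1422511614 = 0xC4A938C in hexadecimal.
0b10011010010010010001100011 = 0x2692463 in hexadecimal.
Subtract column by column in base 16:
  C-3 → 9
  8-6 → 2
  3-4 → F (borrow)
  9-2-1 → 6
  A-9 → 1
  4-6 → E (borrow)
  C-2-1 → 9

0x9E16F29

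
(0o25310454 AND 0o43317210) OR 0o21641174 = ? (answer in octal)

0o21751174

0o25310454 AND 0o43317210 = 0o01310010.
Then OR with 0o21641174.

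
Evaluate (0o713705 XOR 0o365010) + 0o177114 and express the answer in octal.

0o676031

First 0o713705 XOR 0o365010 = 0o476715.
Add column by column in base 8, right to left:
  5+4 = 1 carry 1
  1+1+1 = 3
  7+1 = 0 carry 1
  6+7+1 = 6 carry 1
  7+7+1 = 7 carry 1
  4+1+1 = 6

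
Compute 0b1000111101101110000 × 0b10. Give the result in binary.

0b10001111011011100000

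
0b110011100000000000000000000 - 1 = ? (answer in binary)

0b110011011111111111111111111

The trailing 20 digits are 0, so subtracting 1 borrows through: they become 1 and the next digit up decrements.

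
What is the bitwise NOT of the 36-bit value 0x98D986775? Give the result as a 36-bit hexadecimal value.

Each hex digit d becomes F−d:
  9→6, 8→7, D→2, 9→6, 8→7, 6→9, 7→8, 7→8, 5→A

0x67267988A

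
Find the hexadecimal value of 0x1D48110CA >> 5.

0xEA40886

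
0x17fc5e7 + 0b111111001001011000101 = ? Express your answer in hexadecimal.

0b111111001001011000101 = 0x1f92c5 in hexadecimal.
Add column by column in base 16, right to left:
  7+5 = c
  e+c = a carry 1
  5+2+1 = 8
  c+9 = 5 carry 1
  f+f+1 = f carry 1
  7+1+1 = 9
  1+0 = 1

0x19f58ac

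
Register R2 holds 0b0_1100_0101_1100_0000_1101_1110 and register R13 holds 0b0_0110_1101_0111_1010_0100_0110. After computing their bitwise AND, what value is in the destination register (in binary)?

AND bit by bit (1 only where both bits are 1):
  0110001011100000011011110
& 0011011010111101001000110
= 0010001010100000001000110

0b0010001010100000001000110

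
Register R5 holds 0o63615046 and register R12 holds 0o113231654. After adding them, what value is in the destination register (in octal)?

Add column by column in base 8, right to left:
  6+4 = 2 carry 1
  4+5+1 = 2 carry 1
  0+6+1 = 7
  5+1 = 6
  1+3 = 4
  6+2 = 0 carry 1
  3+3+1 = 7
  6+1 = 7
  0+1 = 1

0o177046722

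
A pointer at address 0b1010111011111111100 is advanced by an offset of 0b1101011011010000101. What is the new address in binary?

Add column by column in base 2, right to left:
  0+1 = 1
  0+0 = 0
  1+1 = 0 carry 1
  1+0+1 = 0 carry 1
  1+0+1 = 0 carry 1
  1+0+1 = 0 carry 1
  1+0+1 = 0 carry 1
  1+1+1 = 1 carry 1
  1+0+1 = 0 carry 1
  1+1+1 = 1 carry 1
  1+1+1 = 1 carry 1
  0+0+1 = 1
  1+1 = 0 carry 1
  1+1+1 = 1 carry 1
  1+0+1 = 0 carry 1
  0+1+1 = 0 carry 1
  1+0+1 = 0 carry 1
  0+1+1 = 0 carry 1
  1+1+1 = 1 carry 1
  final carry 1

0b11000010111010000001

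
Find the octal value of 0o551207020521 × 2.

0o1322416041242

Multiply each base-8 digit by 2, carrying:
  1×2 = 2 → write 2
  2×2 = 4 → write 4
  5×2 = 10 → write 2 carry 1
  0×2+1 = 1 → write 1
  2×2 = 4 → write 4
  0×2 = 0 → write 0
  7×2 = 14 → write 6 carry 1
  0×2+1 = 1 → write 1
  2×2 = 4 → write 4
  1×2 = 2 → write 2
  5×2 = 10 → write 2 carry 1
  5×2+1 = 11 → write 3 carry 1
  remaining carry: 1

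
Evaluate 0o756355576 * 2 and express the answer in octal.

Multiply each base-8 digit by 2, carrying:
  6×2 = 12 → write 4 carry 1
  7×2+1 = 15 → write 7 carry 1
  5×2+1 = 11 → write 3 carry 1
  5×2+1 = 11 → write 3 carry 1
  5×2+1 = 11 → write 3 carry 1
  3×2+1 = 7 → write 7
  6×2 = 12 → write 4 carry 1
  5×2+1 = 11 → write 3 carry 1
  7×2+1 = 15 → write 7 carry 1
  remaining carry: 1

0o1734733374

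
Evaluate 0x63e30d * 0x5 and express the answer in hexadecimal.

0x1f36f41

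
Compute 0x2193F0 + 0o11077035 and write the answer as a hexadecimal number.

0x46120D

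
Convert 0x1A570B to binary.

0b110100101011100001011

Expand each hex digit to 4 bits: 1=0001 A=1010 5=0101 7=0111 0=0000 B=1011.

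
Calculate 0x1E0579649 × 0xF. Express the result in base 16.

0x1C2521CE47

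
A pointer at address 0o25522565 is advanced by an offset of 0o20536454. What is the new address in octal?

Add column by column in base 8, right to left:
  5+4 = 1 carry 1
  6+5+1 = 4 carry 1
  5+4+1 = 2 carry 1
  2+6+1 = 1 carry 1
  2+3+1 = 6
  5+5 = 2 carry 1
  5+0+1 = 6
  2+2 = 4

0o46261241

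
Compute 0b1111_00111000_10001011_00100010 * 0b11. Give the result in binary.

Multiply each base-2 digit by 3, carrying:
  0×3 = 0 → write 0
  1×3 = 3 → write 1 carry 1
  0×3+1 = 1 → write 1
  0×3 = 0 → write 0
  0×3 = 0 → write 0
  1×3 = 3 → write 1 carry 1
  0×3+1 = 1 → write 1
  0×3 = 0 → write 0
  1×3 = 3 → write 1 carry 1
  1×3+1 = 4 → write 0 carry 2
  0×3+2 = 2 → write 0 carry 1
  1×3+1 = 4 → write 0 carry 2
  0×3+2 = 2 → write 0 carry 1
  0×3+1 = 1 → write 1
  0×3 = 0 → write 0
  1×3 = 3 → write 1 carry 1
  0×3+1 = 1 → write 1
  0×3 = 0 → write 0
  0×3 = 0 → write 0
  1×3 = 3 → write 1 carry 1
  1×3+1 = 4 → write 0 carry 2
  1×3+2 = 5 → write 1 carry 2
  0×3+2 = 2 → write 0 carry 1
  0×3+1 = 1 → write 1
  1×3 = 3 → write 1 carry 1
  1×3+1 = 4 → write 0 carry 2
  1×3+2 = 5 → write 1 carry 2
  1×3+2 = 5 → write 1 carry 2
  remaining carry: 10

0b101101101010011010000101100110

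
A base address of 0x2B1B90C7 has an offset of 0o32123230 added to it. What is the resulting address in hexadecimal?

0o32123230 = 0x68A698 in hexadecimal.
Add column by column in base 16, right to left:
  7+8 = F
  C+9 = 5 carry 1
  0+6+1 = 7
  9+A = 3 carry 1
  B+8+1 = 4 carry 1
  1+6+1 = 8
  B+0 = B
  2+0 = 2

0x2B84375F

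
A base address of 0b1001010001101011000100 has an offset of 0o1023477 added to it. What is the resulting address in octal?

0b1001010001101011000100 = 0o11215304 in octal.
Add column by column in base 8, right to left:
  4+7 = 3 carry 1
  0+7+1 = 0 carry 1
  3+4+1 = 0 carry 1
  5+3+1 = 1 carry 1
  1+2+1 = 4
  2+0 = 2
  1+1 = 2
  1+0 = 1

0o12241003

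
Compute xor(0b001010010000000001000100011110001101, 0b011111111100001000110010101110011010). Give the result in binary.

0b010101101100001001110110110000010111

XOR bit by bit (1 where the bits differ):
  001010010000000001000100011110001101
^ 011111111100001000110010101110011010
= 010101101100001001110110110000010111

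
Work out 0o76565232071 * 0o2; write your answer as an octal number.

Multiply each base-8 digit by 2, carrying:
  1×2 = 2 → write 2
  7×2 = 14 → write 6 carry 1
  0×2+1 = 1 → write 1
  2×2 = 4 → write 4
  3×2 = 6 → write 6
  2×2 = 4 → write 4
  5×2 = 10 → write 2 carry 1
  6×2+1 = 13 → write 5 carry 1
  5×2+1 = 11 → write 3 carry 1
  6×2+1 = 13 → write 5 carry 1
  7×2+1 = 15 → write 7 carry 1
  remaining carry: 1

0o175352464162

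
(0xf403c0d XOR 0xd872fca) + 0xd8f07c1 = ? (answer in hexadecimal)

0x10561b88

First 0xf403c0d XOR 0xd872fca = 0x2c713c7.
Add column by column in base 16, right to left:
  7+1 = 8
  c+c = 8 carry 1
  3+7+1 = b
  1+0 = 1
  7+f = 6 carry 1
  c+8+1 = 5 carry 1
  2+d+1 = 0 carry 1
  final carry 1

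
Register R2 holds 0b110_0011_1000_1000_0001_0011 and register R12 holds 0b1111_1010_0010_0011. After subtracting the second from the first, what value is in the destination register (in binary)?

Subtract column by column in base 2:
  1-1 → 0
  1-1 → 0
  0-0 → 0
  0-0 → 0
  1-0 → 1
  0-1 → 1 (borrow)
  0-0-1 → 1 (borrow)
  0-0-1 → 1 (borrow)
  0-0-1 → 1 (borrow)
  0-1-1 → 0 (borrow)
  0-0-1 → 1 (borrow)
  1-1-1 → 1 (borrow)
  0-1-1 → 0 (borrow)
  0-1-1 → 0 (borrow)
  0-1-1 → 0 (borrow)
  1-1-1 → 1 (borrow)
  1-0-1 → 0
  1-0 → 1
  0-0 → 0
  0-0 → 0
  0-0 → 0
  1-0 → 1
  1-0 → 1

0b11000101000110111110000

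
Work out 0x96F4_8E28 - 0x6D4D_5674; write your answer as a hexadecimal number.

0x29A737B4

Subtract column by column in base 16:
  8-4 → 4
  2-7 → B (borrow)
  E-6-1 → 7
  8-5 → 3
  4-D → 7 (borrow)
  F-4-1 → A
  6-D → 9 (borrow)
  9-6-1 → 2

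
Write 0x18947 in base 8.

0o304507

Expand each hex digit to 4 bits: 1=0001 8=1000 9=1001 4=0100 7=0111.
Group the bits in threes: 011 000 100 101 000 111 → 304507.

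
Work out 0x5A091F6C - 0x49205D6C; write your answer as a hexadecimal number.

0x10E8C200

Subtract column by column in base 16:
  C-C → 0
  6-6 → 0
  F-D → 2
  1-5 → C (borrow)
  9-0-1 → 8
  0-2 → E (borrow)
  A-9-1 → 0
  5-4 → 1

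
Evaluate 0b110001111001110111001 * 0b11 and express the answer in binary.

0b10010101101101100101011

Multiply each base-2 digit by 3, carrying:
  1×3 = 3 → write 1 carry 1
  0×3+1 = 1 → write 1
  0×3 = 0 → write 0
  1×3 = 3 → write 1 carry 1
  1×3+1 = 4 → write 0 carry 2
  1×3+2 = 5 → write 1 carry 2
  0×3+2 = 2 → write 0 carry 1
  1×3+1 = 4 → write 0 carry 2
  1×3+2 = 5 → write 1 carry 2
  1×3+2 = 5 → write 1 carry 2
  0×3+2 = 2 → write 0 carry 1
  0×3+1 = 1 → write 1
  1×3 = 3 → write 1 carry 1
  1×3+1 = 4 → write 0 carry 2
  1×3+2 = 5 → write 1 carry 2
  1×3+2 = 5 → write 1 carry 2
  0×3+2 = 2 → write 0 carry 1
  0×3+1 = 1 → write 1
  0×3 = 0 → write 0
  1×3 = 3 → write 1 carry 1
  1×3+1 = 4 → write 0 carry 2
  remaining carry: 10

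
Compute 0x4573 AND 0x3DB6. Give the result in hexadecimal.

0x0532

AND each hex digit independently (no carries):
  4&3=0, 5&D=5, 7&B=3, 3&6=2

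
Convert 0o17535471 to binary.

Each octal digit is 3 bits: 1=001 7=111 5=101 3=011 5=101 4=100 7=111 1=001.

0b1111101011101100111001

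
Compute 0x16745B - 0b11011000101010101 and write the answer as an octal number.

0o5141406

0x16745B = 0o5472133 in octal.
0b11011000101010101 = 0o330525 in octal.
Subtract column by column in base 8:
  3-5 → 6 (borrow)
  3-2-1 → 0
  1-5 → 4 (borrow)
  2-0-1 → 1
  7-3 → 4
  4-3 → 1
  5-0 → 5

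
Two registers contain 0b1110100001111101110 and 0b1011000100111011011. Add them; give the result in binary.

Add column by column in base 2, right to left:
  0+1 = 1
  1+1 = 0 carry 1
  1+0+1 = 0 carry 1
  1+1+1 = 1 carry 1
  0+1+1 = 0 carry 1
  1+0+1 = 0 carry 1
  1+1+1 = 1 carry 1
  1+1+1 = 1 carry 1
  1+1+1 = 1 carry 1
  1+0+1 = 0 carry 1
  0+0+1 = 1
  0+1 = 1
  0+0 = 0
  0+0 = 0
  1+0 = 1
  0+1 = 1
  1+1 = 0 carry 1
  1+0+1 = 0 carry 1
  1+1+1 = 1 carry 1
  final carry 1

0b11001100110111001001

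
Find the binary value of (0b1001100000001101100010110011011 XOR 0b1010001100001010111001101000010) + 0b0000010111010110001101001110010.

0b100000011011101101000101001011

First 0b1001100000001101100010110011011 XOR 0b1010001100001010111001101000010 = 0b0011101100000111011011011011001.
Add column by column in base 2, right to left:
  1+0 = 1
  0+1 = 1
  0+0 = 0
  1+0 = 1
  1+1 = 0 carry 1
  0+1+1 = 0 carry 1
  1+1+1 = 1 carry 1
  1+0+1 = 0 carry 1
  0+0+1 = 1
  1+1 = 0 carry 1
  1+0+1 = 0 carry 1
  0+1+1 = 0 carry 1
  1+1+1 = 1 carry 1
  1+0+1 = 0 carry 1
  0+0+1 = 1
  1+0 = 1
  1+1 = 0 carry 1
  1+1+1 = 1 carry 1
  0+0+1 = 1
  0+1 = 1
  0+0 = 0
  0+1 = 1
  0+1 = 1
  1+1 = 0 carry 1
  1+0+1 = 0 carry 1
  0+1+1 = 0 carry 1
  1+0+1 = 0 carry 1
  1+0+1 = 0 carry 1
  1+0+1 = 0 carry 1
  final carry 1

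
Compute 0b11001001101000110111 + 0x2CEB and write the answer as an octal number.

0b11001001101000110111 = 0o3115067 in octal.
0x2CEB = 0o26353 in octal.
Add column by column in base 8, right to left:
  7+3 = 2 carry 1
  6+5+1 = 4 carry 1
  0+3+1 = 4
  5+6 = 3 carry 1
  1+2+1 = 4
  1+0 = 1
  3+0 = 3

0o3143442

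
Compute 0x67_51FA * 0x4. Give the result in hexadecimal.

Multiply each base-16 digit by 4, carrying:
  A×4 = 40 → write 8 carry 2
  F×4+2 = 62 → write E carry 3
  1×4+3 = 7 → write 7
  5×4 = 20 → write 4 carry 1
  7×4+1 = 29 → write D carry 1
  6×4+1 = 25 → write 9 carry 1
  remaining carry: 1

0x19D47E8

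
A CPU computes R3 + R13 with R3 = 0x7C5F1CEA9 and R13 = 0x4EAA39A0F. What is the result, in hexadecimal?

0xCB09568B8

Add column by column in base 16, right to left:
  9+F = 8 carry 1
  A+0+1 = B
  E+A = 8 carry 1
  C+9+1 = 6 carry 1
  1+3+1 = 5
  F+A = 9 carry 1
  5+A+1 = 0 carry 1
  C+E+1 = B carry 1
  7+4+1 = C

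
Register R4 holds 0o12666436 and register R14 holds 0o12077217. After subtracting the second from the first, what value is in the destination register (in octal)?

Subtract column by column in base 8:
  6-7 → 7 (borrow)
  3-1-1 → 1
  4-2 → 2
  6-7 → 7 (borrow)
  6-7-1 → 6 (borrow)
  6-0-1 → 5
  2-2 → 0
  1-1 → 0

0o567217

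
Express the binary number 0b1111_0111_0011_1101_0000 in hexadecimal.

0xF73D0

Group the bits into nibbles: 1111 0111 0011 1101 0000 → F73D0.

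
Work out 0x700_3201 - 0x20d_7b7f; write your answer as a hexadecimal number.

Subtract column by column in base 16:
  1-f → 2 (borrow)
  0-7-1 → 8 (borrow)
  2-b-1 → 6 (borrow)
  3-7-1 → b (borrow)
  0-d-1 → 2 (borrow)
  0-0-1 → f (borrow)
  7-2-1 → 4

0x4f2b682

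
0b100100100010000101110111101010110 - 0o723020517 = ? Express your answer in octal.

0o43475547007

0b100100100010000101110111101010110 = 0o44420567526 in octal.
Subtract column by column in base 8:
  6-7 → 7 (borrow)
  2-1-1 → 0
  5-5 → 0
  7-0 → 7
  6-2 → 4
  5-0 → 5
  0-3 → 5 (borrow)
  2-2-1 → 7 (borrow)
  4-7-1 → 4 (borrow)
  4-0-1 → 3
  4-0 → 4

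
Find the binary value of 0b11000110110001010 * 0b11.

0b1001010100010011110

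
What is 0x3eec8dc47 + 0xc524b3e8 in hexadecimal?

Add column by column in base 16, right to left:
  7+8 = f
  4+e = 2 carry 1
  c+3+1 = 0 carry 1
  d+b+1 = 9 carry 1
  8+4+1 = d
  c+2 = e
  e+5 = 3 carry 1
  e+c+1 = b carry 1
  3+0+1 = 4

0x4b3ed902f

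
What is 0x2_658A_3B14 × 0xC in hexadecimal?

0x1CC27AC4F0

Multiply each base-16 digit by 12, carrying:
  4×12 = 48 → write 0 carry 3
  1×12+3 = 15 → write F
  B×12 = 132 → write 4 carry 8
  3×12+8 = 44 → write C carry 2
  A×12+2 = 122 → write A carry 7
  8×12+7 = 103 → write 7 carry 6
  5×12+6 = 66 → write 2 carry 4
  6×12+4 = 76 → write C carry 4
  2×12+4 = 28 → write C carry 1
  remaining carry: 1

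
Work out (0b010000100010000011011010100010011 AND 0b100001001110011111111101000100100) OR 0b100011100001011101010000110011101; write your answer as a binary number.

0b010000100010000011011010100010011 AND 0b100001001110011111111101000100100 = 0b000000000010000011011000000000000.
Then OR with 0b100011100001011101010000110011101.

0b100011100011011111011000110011101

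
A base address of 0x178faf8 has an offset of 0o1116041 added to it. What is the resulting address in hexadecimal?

0o1116041 = 0x49c21 in hexadecimal.
Add column by column in base 16, right to left:
  8+1 = 9
  f+2 = 1 carry 1
  a+c+1 = 7 carry 1
  f+9+1 = 9 carry 1
  8+4+1 = d
  7+0 = 7
  1+0 = 1

0x17d9719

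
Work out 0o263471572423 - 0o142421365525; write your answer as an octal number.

0o121050204676

Subtract column by column in base 8:
  3-5 → 6 (borrow)
  2-2-1 → 7 (borrow)
  4-5-1 → 6 (borrow)
  2-5-1 → 4 (borrow)
  7-6-1 → 0
  5-3 → 2
  1-1 → 0
  7-2 → 5
  4-4 → 0
  3-2 → 1
  6-4 → 2
  2-1 → 1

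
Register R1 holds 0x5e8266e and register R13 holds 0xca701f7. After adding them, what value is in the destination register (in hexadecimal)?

0x128f2865

Add column by column in base 16, right to left:
  e+7 = 5 carry 1
  6+f+1 = 6 carry 1
  6+1+1 = 8
  2+0 = 2
  8+7 = f
  e+a = 8 carry 1
  5+c+1 = 2 carry 1
  final carry 1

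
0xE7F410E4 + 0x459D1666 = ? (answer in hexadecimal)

0x12D91274A

Add column by column in base 16, right to left:
  4+6 = A
  E+6 = 4 carry 1
  0+6+1 = 7
  1+1 = 2
  4+D = 1 carry 1
  F+9+1 = 9 carry 1
  7+5+1 = D
  E+4 = 2 carry 1
  final carry 1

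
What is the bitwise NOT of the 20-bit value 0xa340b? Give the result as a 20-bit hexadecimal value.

Each hex digit d becomes f−d:
  a→5, 3→c, 4→b, 0→f, b→4

0x5cbf4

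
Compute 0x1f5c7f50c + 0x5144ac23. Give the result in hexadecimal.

0x2470ca12f

Add column by column in base 16, right to left:
  c+3 = f
  0+2 = 2
  5+c = 1 carry 1
  f+a+1 = a carry 1
  7+4+1 = c
  c+4 = 0 carry 1
  5+1+1 = 7
  f+5 = 4 carry 1
  1+0+1 = 2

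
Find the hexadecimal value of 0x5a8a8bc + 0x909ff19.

0xeb2a7d5

Add column by column in base 16, right to left:
  c+9 = 5 carry 1
  b+1+1 = d
  8+f = 7 carry 1
  a+f+1 = a carry 1
  8+9+1 = 2 carry 1
  a+0+1 = b
  5+9 = e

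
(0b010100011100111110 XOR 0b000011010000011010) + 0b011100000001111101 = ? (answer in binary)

0b110011001110100001

First 0b010100011100111110 XOR 0b000011010000011010 = 0b010111001100100100.
Add column by column in base 2, right to left:
  0+1 = 1
  0+0 = 0
  1+1 = 0 carry 1
  0+1+1 = 0 carry 1
  0+1+1 = 0 carry 1
  1+1+1 = 1 carry 1
  0+1+1 = 0 carry 1
  0+0+1 = 1
  1+0 = 1
  1+0 = 1
  0+0 = 0
  0+0 = 0
  1+0 = 1
  1+0 = 1
  1+1 = 0 carry 1
  0+1+1 = 0 carry 1
  1+1+1 = 1 carry 1
  final carry 1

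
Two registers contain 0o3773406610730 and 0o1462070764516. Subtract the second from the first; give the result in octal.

Subtract column by column in base 8:
  0-6 → 2 (borrow)
  3-1-1 → 1
  7-5 → 2
  0-4 → 4 (borrow)
  1-6-1 → 2 (borrow)
  6-7-1 → 6 (borrow)
  6-0-1 → 5
  0-7 → 1 (borrow)
  4-0-1 → 3
  3-2 → 1
  7-6 → 1
  7-4 → 3
  3-1 → 2

0o2311315624212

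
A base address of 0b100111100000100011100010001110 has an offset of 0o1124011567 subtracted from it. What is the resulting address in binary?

0o1124011567 = 0b1001010100000001001101110111 in binary.
Subtract column by column in base 2:
  0-1 → 1 (borrow)
  1-1-1 → 1 (borrow)
  1-1-1 → 1 (borrow)
  1-0-1 → 0
  0-1 → 1 (borrow)
  0-1-1 → 0 (borrow)
  0-1-1 → 0 (borrow)
  1-0-1 → 0
  0-1 → 1 (borrow)
  0-1-1 → 0 (borrow)
  0-0-1 → 1 (borrow)
  1-0-1 → 0
  1-1 → 0
  1-0 → 1
  0-0 → 0
  0-0 → 0
  0-0 → 0
  1-0 → 1
  0-0 → 0
  0-0 → 0
  0-1 → 1 (borrow)
  0-0-1 → 1 (borrow)
  0-1-1 → 0 (borrow)
  1-0-1 → 0
  1-1 → 0
  1-0 → 1
  1-0 → 1
  0-1 → 1 (borrow)
  0-0-1 → 1 (borrow)
  1-0-1 → 0

0b11110001100100010010100010111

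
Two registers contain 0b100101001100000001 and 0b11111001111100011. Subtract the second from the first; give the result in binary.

Subtract column by column in base 2:
  1-1 → 0
  0-1 → 1 (borrow)
  0-0-1 → 1 (borrow)
  0-0-1 → 1 (borrow)
  0-0-1 → 1 (borrow)
  0-1-1 → 0 (borrow)
  0-1-1 → 0 (borrow)
  0-1-1 → 0 (borrow)
  1-1-1 → 1 (borrow)
  1-1-1 → 1 (borrow)
  0-0-1 → 1 (borrow)
  0-0-1 → 1 (borrow)
  1-1-1 → 1 (borrow)
  0-1-1 → 0 (borrow)
  1-1-1 → 1 (borrow)
  0-1-1 → 0 (borrow)
  0-1-1 → 0 (borrow)
  1-0-1 → 0

0b101111100011110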